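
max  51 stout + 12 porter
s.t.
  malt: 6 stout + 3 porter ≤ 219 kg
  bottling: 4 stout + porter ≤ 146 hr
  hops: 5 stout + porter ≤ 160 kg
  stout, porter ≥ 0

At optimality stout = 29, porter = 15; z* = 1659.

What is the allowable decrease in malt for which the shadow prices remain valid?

Binding constraints: malt, hops. The basis is B = [[6,3],[5,1]] with det -9.
Per unit decrease in malt, x* moves by d = (0.1111, -0.5556).
The basis stays optimal until porter reaches 0; allowable decrease = 27 kg.

27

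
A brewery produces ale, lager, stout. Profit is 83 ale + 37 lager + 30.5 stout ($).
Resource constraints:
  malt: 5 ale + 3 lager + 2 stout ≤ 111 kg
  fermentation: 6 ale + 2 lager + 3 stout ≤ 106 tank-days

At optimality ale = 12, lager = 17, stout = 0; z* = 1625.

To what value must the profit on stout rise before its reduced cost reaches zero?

38

Both malt and fermentation are binding at x*.
The binding rows give the dual system: 5·y_malt + 6·y_fermentation = 83 and 3·y_malt + 2·y_fermentation = 37.
→ y_malt = 7 and y_fermentation = 8.
stout enters the basis when its profit ≥ yᵀa₃ = 7·2 + 8·3 = 38.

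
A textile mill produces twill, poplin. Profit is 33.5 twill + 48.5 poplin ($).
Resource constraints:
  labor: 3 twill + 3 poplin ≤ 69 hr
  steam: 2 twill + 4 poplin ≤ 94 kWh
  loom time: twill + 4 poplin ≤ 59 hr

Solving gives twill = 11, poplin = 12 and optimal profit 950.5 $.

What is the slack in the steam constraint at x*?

24

steam used = 2·11 + 4·12 = 70; slack = 94 − 70 = 24.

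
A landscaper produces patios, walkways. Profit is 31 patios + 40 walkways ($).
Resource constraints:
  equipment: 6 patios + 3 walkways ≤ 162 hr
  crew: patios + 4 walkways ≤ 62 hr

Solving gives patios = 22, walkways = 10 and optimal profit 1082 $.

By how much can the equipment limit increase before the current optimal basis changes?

Binding constraints: equipment, crew. The basis is B = [[6,3],[1,4]] with det 21.
Per unit increase in equipment, x* moves by d = (0.1905, -0.0476).
The basis stays optimal until walkways reaches 0; allowable increase = 210 hr.

210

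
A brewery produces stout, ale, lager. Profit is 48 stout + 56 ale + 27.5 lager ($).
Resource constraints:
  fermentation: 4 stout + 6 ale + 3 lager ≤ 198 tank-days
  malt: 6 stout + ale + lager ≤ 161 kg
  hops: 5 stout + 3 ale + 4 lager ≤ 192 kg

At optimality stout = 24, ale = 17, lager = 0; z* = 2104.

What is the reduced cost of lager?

Check each constraint at x*: fermentation 198/198 (tight); malt 161/161 (tight); hops 171/192 (slack 21).
Slack constraints have shadow price 0 (complementary slackness).
From A_Bᵀ y = c: 4·y_fermentation + 6·y_malt = 48; 6·y_fermentation + 1·y_malt = 56.
Solving: y_fermentation = 9, y_malt = 2.
Reduced cost of lager: c₃ − yᵀa₃ = 27.5 − (9·3 + 2·1) = 27.5 − 29 = -1.5.

-1.5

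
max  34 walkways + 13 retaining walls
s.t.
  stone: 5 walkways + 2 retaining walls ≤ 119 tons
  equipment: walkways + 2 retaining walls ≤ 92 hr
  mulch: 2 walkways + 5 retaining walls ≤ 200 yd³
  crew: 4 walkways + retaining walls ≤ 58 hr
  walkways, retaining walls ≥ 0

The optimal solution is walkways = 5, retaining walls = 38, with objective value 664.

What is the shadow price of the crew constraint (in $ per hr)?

8

Binding: mulch and crew. Non-binding: stone (18 unused), equipment (11 unused).
Slack constraints have shadow price 0 (complementary slackness).
The binding rows give the dual system: 2·y_mulch + 4·y_crew = 34 and 5·y_mulch + 1·y_crew = 13.
This yields shadow prices y_mulch = 1, y_crew = 8.
Shadow price of crew = 8.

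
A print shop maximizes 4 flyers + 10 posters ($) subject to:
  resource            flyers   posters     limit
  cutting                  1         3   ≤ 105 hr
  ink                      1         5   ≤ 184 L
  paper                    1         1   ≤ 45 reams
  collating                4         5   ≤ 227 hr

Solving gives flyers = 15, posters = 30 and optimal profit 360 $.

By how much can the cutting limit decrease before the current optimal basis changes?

Binding constraints: cutting, paper. The basis is B = [[1,3],[1,1]] with det -2.
Per unit decrease in cutting, x* moves by d = (0.5, -0.5).
The basis stays optimal until posters reaches 0; allowable decrease = 60 hr.

60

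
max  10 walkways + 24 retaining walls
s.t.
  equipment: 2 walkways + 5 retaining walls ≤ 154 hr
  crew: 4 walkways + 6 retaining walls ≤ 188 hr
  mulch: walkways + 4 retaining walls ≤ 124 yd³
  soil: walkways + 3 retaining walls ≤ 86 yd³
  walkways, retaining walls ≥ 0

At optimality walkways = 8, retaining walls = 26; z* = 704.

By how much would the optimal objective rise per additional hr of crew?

1

At the optimum: equipment uses 146 of 154 (slack = 8); crew uses 188 of 188 (binding); mulch uses 112 of 124 (slack = 12); soil uses 86 of 86 (binding).
By complementary slackness, y = 0 for the non-binding constraints.
The binding rows give the dual system: 4·y_crew + 1·y_soil = 10 and 6·y_crew + 3·y_soil = 24.
Solving: y_crew = 1, y_soil = 6.
Shadow price of crew = 1.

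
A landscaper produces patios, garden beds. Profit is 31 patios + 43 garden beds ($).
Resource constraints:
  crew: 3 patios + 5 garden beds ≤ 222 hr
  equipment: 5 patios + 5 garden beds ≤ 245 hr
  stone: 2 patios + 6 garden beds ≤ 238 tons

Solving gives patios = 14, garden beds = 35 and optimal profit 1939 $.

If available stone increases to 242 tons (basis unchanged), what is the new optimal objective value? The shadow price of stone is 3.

1951

Δb = 4, so new z* = 1939 + (3)·(4) = 1939 + 12 = 1951.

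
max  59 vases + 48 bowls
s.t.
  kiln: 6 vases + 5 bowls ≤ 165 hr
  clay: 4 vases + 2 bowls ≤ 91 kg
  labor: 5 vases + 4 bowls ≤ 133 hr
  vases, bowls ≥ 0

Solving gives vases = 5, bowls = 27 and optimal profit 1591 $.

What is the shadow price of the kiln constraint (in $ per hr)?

Check each constraint at x*: kiln 165/165 (tight); clay 74/91 (slack 17); labor 133/133 (tight).
Since clay is not tight, its dual is 0.
Dual feasibility on the basic columns requires 6·y_kiln + 5·y_labor = 59, 5·y_kiln + 4·y_labor = 48.
This yields shadow prices y_kiln = 4, y_labor = 7.
Shadow price of kiln = 4.

4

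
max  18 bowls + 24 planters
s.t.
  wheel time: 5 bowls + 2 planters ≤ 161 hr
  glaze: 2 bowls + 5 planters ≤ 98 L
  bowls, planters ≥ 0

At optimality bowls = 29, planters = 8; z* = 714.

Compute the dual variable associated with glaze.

4

Both wheel time and glaze are binding at x*.
The binding rows give the dual system: 5·y_wheel time + 2·y_glaze = 18 and 2·y_wheel time + 5·y_glaze = 24.
Solving: y_wheel time = 2, y_glaze = 4.
Shadow price of glaze = 4.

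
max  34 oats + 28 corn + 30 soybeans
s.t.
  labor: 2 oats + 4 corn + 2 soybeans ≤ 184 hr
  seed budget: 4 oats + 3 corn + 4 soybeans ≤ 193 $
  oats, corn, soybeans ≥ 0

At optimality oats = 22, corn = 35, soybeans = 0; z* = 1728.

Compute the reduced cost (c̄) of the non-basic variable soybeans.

-4

Check each constraint at x*: labor 184/184 (tight); seed budget 193/193 (tight).
From A_Bᵀ y = c: 2·y_labor + 4·y_seed budget = 34; 4·y_labor + 3·y_seed budget = 28.
This yields shadow prices y_labor = 1, y_seed budget = 8.
Reduced cost of soybeans: c₃ − yᵀa₃ = 30 − (1·2 + 8·4) = 30 − 34 = -4.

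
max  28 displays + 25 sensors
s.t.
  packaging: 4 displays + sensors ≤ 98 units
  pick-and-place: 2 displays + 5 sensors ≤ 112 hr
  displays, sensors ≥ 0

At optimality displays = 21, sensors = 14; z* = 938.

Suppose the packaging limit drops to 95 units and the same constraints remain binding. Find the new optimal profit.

923

At the optimum: packaging uses 98 of 98 (binding); pick-and-place uses 112 of 112 (binding).
From A_Bᵀ y = c: 4·y_packaging + 2·y_pick-and-place = 28; 1·y_packaging + 5·y_pick-and-place = 25.
→ y_packaging = 5 and y_pick-and-place = 4.
Δz = y_packaging·Δb = 5 × (-3) = -15, so new z* = 938 − 15 = 923.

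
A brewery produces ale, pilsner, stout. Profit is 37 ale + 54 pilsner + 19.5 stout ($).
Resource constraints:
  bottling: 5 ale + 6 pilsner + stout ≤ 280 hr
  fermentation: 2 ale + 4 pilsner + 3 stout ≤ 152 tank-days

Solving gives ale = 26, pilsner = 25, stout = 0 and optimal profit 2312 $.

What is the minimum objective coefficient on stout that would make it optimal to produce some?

23

Both bottling and fermentation are binding at x*.
Dual feasibility on the basic columns requires 5·y_bottling + 2·y_fermentation = 37, 6·y_bottling + 4·y_fermentation = 54.
This yields shadow prices y_bottling = 5, y_fermentation = 6.
stout enters the basis when its profit ≥ yᵀa₃ = 5·1 + 6·3 = 23.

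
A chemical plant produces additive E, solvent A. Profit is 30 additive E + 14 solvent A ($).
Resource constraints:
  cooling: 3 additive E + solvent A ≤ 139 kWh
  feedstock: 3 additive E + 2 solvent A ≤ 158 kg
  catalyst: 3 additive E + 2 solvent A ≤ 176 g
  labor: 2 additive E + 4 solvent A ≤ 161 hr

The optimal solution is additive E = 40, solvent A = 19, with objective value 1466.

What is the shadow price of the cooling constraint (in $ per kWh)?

6

Binding: cooling and feedstock. Non-binding: catalyst (18 unused), labor (5 unused).
Slack constraints have shadow price 0 (complementary slackness).
From A_Bᵀ y = c: 3·y_cooling + 3·y_feedstock = 30; 1·y_cooling + 2·y_feedstock = 14.
→ y_cooling = 6 and y_feedstock = 4.
Shadow price of cooling = 6.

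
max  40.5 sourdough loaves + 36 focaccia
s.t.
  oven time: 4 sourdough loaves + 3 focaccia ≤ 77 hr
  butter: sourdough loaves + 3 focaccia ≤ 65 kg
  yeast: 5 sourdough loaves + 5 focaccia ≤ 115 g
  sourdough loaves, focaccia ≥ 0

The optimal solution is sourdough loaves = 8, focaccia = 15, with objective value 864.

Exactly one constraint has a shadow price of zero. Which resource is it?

butter

oven time: 77/77 (binding)
butter: 53/65 (slack 12)
yeast: 115/115 (binding)
By complementary slackness, a constraint with positive slack has shadow price 0 → butter.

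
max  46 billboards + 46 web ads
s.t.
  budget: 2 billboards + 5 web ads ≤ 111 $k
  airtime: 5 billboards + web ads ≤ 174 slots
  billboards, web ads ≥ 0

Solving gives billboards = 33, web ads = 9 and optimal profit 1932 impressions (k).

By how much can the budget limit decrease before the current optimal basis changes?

41.4

Binding constraints: budget, airtime. The basis is B = [[2,5],[5,1]] with det -23.
Per unit decrease in budget, x* moves by d = (0.0435, -0.2174).
The basis stays optimal until web ads reaches 0; allowable decrease = 41.4 $k.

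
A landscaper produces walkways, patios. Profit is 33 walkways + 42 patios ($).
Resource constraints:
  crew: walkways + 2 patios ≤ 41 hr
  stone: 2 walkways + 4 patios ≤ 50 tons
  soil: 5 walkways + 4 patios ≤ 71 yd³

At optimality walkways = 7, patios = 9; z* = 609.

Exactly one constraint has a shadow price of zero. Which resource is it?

crew

crew: 25/41 (slack 16)
stone: 50/50 (binding)
soil: 71/71 (binding)
By complementary slackness, a constraint with positive slack has shadow price 0 → crew.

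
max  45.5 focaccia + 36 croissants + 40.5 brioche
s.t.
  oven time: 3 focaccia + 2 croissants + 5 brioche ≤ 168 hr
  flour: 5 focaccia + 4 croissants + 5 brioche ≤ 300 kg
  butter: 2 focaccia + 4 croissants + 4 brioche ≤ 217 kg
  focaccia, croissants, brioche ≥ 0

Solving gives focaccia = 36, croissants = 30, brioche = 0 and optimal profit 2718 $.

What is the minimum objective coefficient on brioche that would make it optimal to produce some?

Check each constraint at x*: oven time 168/168 (tight); flour 300/300 (tight); butter 192/217 (slack 25).
Since butter is not tight, its dual is 0.
From A_Bᵀ y = c: 3·y_oven time + 5·y_flour = 45.5; 2·y_oven time + 4·y_flour = 36.
This yields shadow prices y_oven time = 1, y_flour = 8.5.
brioche enters the basis when its profit ≥ yᵀa₃ = 1·5 + 8.5·5 = 47.5.

47.5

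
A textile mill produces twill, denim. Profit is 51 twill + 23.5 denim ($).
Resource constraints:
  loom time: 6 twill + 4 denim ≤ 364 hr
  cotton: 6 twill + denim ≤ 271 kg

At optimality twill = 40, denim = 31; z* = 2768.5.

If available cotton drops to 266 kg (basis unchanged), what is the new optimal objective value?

2751

Both loom time and cotton are binding at x*.
The binding rows give the dual system: 6·y_loom time + 6·y_cotton = 51 and 4·y_loom time + 1·y_cotton = 23.5.
This yields shadow prices y_loom time = 5, y_cotton = 3.5.
Δz = y_cotton·Δb = 3.5 × (-5) = -17.5, so new z* = 2768.5 − 17.5 = 2751.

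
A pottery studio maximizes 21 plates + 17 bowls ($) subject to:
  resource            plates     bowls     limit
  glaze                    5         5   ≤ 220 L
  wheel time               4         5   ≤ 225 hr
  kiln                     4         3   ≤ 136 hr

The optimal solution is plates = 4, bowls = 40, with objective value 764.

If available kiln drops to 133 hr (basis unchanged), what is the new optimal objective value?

At the optimum: glaze uses 220 of 220 (binding); wheel time uses 216 of 225 (slack = 9); kiln uses 136 of 136 (binding).
By complementary slackness, y = 0 for the non-binding constraint.
The binding rows give the dual system: 5·y_glaze + 4·y_kiln = 21 and 5·y_glaze + 3·y_kiln = 17.
→ y_glaze = 1 and y_kiln = 4.
Δz = y_kiln·Δb = 4 × (-3) = -12, so new z* = 764 − 12 = 752.

752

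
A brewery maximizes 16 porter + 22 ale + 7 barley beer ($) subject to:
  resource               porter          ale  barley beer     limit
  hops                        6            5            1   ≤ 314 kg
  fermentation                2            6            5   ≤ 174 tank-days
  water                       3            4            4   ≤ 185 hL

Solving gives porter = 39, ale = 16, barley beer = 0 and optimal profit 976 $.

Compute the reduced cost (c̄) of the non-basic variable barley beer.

Check each constraint at x*: hops 314/314 (tight); fermentation 174/174 (tight); water 181/185 (slack 4).
Slack constraints have shadow price 0 (complementary slackness).
The binding rows give the dual system: 6·y_hops + 2·y_fermentation = 16 and 5·y_hops + 6·y_fermentation = 22.
→ y_hops = 2 and y_fermentation = 2.
Reduced cost of barley beer: c₃ − yᵀa₃ = 7 − (2·1 + 2·5) = 7 − 12 = -5.

-5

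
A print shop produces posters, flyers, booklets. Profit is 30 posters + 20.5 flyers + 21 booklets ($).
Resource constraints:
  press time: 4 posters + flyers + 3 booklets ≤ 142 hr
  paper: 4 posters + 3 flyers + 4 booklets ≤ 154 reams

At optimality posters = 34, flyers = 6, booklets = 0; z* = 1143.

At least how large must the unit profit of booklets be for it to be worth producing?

29

At the optimum: press time uses 142 of 142 (binding); paper uses 154 of 154 (binding).
From A_Bᵀ y = c: 4·y_press time + 4·y_paper = 30; 1·y_press time + 3·y_paper = 20.5.
Solving: y_press time = 1, y_paper = 6.5.
booklets enters the basis when its profit ≥ yᵀa₃ = 1·3 + 6.5·4 = 29.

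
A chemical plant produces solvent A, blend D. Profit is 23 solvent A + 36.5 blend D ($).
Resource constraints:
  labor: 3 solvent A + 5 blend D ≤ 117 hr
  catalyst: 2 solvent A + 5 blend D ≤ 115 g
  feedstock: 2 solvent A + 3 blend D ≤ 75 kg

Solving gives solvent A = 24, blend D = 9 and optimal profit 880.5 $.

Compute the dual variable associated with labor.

4

Binding: labor and feedstock. Non-binding: catalyst (22 unused).
Since catalyst is not tight, its dual is 0.
The binding rows give the dual system: 3·y_labor + 2·y_feedstock = 23 and 5·y_labor + 3·y_feedstock = 36.5.
→ y_labor = 4 and y_feedstock = 5.5.
Shadow price of labor = 4.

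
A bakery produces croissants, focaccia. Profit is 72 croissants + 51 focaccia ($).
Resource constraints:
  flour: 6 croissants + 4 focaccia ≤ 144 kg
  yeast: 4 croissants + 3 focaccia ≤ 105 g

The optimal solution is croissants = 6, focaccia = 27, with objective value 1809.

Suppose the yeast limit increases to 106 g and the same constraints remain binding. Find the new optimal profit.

Check each constraint at x*: flour 144/144 (tight); yeast 105/105 (tight).
From A_Bᵀ y = c: 6·y_flour + 4·y_yeast = 72; 4·y_flour + 3·y_yeast = 51.
Solving: y_flour = 6, y_yeast = 9.
Δz = y_yeast·Δb = 9 × (1) = 9, so new z* = 1809 + 9 = 1818.

1818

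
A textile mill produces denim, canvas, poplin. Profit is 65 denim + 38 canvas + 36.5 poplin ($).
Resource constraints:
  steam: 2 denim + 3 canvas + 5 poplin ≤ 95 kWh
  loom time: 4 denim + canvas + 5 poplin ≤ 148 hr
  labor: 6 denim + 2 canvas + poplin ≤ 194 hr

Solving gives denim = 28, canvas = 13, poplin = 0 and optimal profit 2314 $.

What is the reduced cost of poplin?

Binding: steam and labor. Non-binding: loom time (23 unused).
Since loom time is not tight, its dual is 0.
The binding rows give the dual system: 2·y_steam + 6·y_labor = 65 and 3·y_steam + 2·y_labor = 38.
→ y_steam = 7 and y_labor = 8.5.
Reduced cost of poplin: c₃ − yᵀa₃ = 36.5 − (7·5 + 8.5·1) = 36.5 − 43.5 = -7.

-7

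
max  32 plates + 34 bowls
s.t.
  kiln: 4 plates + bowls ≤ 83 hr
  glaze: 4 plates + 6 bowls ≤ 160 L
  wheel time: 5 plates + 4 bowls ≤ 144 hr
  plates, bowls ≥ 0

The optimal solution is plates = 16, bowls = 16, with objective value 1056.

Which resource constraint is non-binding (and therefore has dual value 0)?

kiln

kiln: 80/83 (slack 3)
glaze: 160/160 (binding)
wheel time: 144/144 (binding)
By complementary slackness, a constraint with positive slack has shadow price 0 → kiln.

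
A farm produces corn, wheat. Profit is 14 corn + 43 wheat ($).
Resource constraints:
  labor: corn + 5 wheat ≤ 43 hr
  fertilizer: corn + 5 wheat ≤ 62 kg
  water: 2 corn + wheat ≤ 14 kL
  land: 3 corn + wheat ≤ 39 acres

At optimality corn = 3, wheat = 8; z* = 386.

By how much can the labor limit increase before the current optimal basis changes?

Binding constraints: labor, water. The basis is B = [[1,5],[2,1]] with det -9.
Per unit increase in labor, x* moves by d = (-0.1111, 0.2222).
The basis stays optimal until fertilizer becomes binding; allowable increase = 19 hr.

19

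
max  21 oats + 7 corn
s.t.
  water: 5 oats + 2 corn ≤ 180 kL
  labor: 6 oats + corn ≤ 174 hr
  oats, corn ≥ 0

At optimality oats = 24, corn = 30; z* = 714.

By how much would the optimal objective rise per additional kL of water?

3

Both water and labor are binding at x*.
The binding rows give the dual system: 5·y_water + 6·y_labor = 21 and 2·y_water + 1·y_labor = 7.
This yields shadow prices y_water = 3, y_labor = 1.
Shadow price of water = 3.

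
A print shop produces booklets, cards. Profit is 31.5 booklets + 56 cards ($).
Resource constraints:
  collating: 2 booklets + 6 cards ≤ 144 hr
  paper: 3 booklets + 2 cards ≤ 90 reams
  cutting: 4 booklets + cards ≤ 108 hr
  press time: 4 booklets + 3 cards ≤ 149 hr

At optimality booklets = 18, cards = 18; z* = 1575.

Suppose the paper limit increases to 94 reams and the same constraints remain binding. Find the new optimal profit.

1597

Check each constraint at x*: collating 144/144 (tight); paper 90/90 (tight); cutting 90/108 (slack 18); press time 126/149 (slack 23).
Since cutting, press time are not tight, their duals are 0.
Dual feasibility on the basic columns requires 2·y_collating + 3·y_paper = 31.5, 6·y_collating + 2·y_paper = 56.
Solving: y_collating = 7.5, y_paper = 5.5.
Δz = y_paper·Δb = 5.5 × (4) = 22, so new z* = 1575 + 22 = 1597.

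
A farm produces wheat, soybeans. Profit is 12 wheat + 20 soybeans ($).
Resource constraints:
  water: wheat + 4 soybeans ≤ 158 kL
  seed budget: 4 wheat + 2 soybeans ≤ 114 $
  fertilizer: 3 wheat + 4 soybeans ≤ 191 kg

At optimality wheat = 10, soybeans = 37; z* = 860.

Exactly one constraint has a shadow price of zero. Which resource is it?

fertilizer

water: 158/158 (binding)
seed budget: 114/114 (binding)
fertilizer: 178/191 (slack 13)
By complementary slackness, a constraint with positive slack has shadow price 0 → fertilizer.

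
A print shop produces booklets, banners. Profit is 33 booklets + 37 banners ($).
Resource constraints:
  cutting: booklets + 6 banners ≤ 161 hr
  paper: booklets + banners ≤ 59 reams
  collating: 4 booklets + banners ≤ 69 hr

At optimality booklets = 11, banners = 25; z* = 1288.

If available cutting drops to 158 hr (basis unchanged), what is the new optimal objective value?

Check each constraint at x*: cutting 161/161 (tight); paper 36/59 (slack 23); collating 69/69 (tight).
Since paper is not tight, its dual is 0.
From A_Bᵀ y = c: 1·y_cutting + 4·y_collating = 33; 6·y_cutting + 1·y_collating = 37.
This yields shadow prices y_cutting = 5, y_collating = 7.
Δz = y_cutting·Δb = 5 × (-3) = -15, so new z* = 1288 − 15 = 1273.

1273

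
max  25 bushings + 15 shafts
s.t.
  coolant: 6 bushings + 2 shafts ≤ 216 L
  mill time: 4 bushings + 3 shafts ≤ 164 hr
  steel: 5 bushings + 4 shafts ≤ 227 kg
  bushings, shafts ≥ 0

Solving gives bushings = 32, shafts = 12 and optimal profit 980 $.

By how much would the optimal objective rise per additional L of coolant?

1.5

At the optimum: coolant uses 216 of 216 (binding); mill time uses 164 of 164 (binding); steel uses 208 of 227 (slack = 19).
By complementary slackness, y = 0 for the non-binding constraint.
From A_Bᵀ y = c: 6·y_coolant + 4·y_mill time = 25; 2·y_coolant + 3·y_mill time = 15.
→ y_coolant = 1.5 and y_mill time = 4.
Shadow price of coolant = 1.5.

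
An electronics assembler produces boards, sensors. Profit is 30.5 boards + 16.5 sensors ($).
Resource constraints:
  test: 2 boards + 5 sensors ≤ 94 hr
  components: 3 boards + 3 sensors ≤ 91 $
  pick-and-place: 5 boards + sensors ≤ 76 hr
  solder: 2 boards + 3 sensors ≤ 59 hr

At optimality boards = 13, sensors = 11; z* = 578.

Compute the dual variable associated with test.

0

At the optimum: test uses 81 of 94 (slack = 13); components uses 72 of 91 (slack = 19); pick-and-place uses 76 of 76 (binding); solder uses 59 of 59 (binding).
Since test, components are not tight, their duals are 0.
Dual feasibility on the basic columns requires 5·y_pick-and-place + 2·y_solder = 30.5, 1·y_pick-and-place + 3·y_solder = 16.5.
Solving: y_pick-and-place = 4.5, y_solder = 4.
Shadow price of test = 0.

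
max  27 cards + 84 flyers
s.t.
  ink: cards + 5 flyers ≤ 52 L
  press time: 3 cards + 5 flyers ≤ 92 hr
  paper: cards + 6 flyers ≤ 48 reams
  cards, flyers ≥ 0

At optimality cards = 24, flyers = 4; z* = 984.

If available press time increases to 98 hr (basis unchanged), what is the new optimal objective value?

1020

Check each constraint at x*: ink 44/52 (slack 8); press time 92/92 (tight); paper 48/48 (tight).
By complementary slackness, y = 0 for the non-binding constraint.
Dual feasibility on the basic columns requires 3·y_press time + 1·y_paper = 27, 5·y_press time + 6·y_paper = 84.
This yields shadow prices y_press time = 6, y_paper = 9.
Δz = y_press time·Δb = 6 × (6) = 36, so new z* = 984 + 36 = 1020.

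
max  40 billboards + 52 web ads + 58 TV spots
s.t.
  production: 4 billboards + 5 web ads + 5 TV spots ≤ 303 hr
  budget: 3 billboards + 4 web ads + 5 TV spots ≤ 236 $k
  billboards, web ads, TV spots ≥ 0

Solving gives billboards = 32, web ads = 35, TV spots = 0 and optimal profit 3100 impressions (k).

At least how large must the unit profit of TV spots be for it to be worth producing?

60

Both production and budget are binding at x*.
The binding rows give the dual system: 4·y_production + 3·y_budget = 40 and 5·y_production + 4·y_budget = 52.
Solving: y_production = 4, y_budget = 8.
TV spots enters the basis when its profit ≥ yᵀa₃ = 4·5 + 8·5 = 60.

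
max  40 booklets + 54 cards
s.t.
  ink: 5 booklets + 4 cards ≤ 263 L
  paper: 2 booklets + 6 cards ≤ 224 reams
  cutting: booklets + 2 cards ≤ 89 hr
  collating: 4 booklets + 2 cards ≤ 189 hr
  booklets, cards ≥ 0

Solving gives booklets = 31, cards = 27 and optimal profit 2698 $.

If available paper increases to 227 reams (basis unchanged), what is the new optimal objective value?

At the optimum: ink uses 263 of 263 (binding); paper uses 224 of 224 (binding); cutting uses 85 of 89 (slack = 4); collating uses 178 of 189 (slack = 11).
Slack constraints have shadow price 0 (complementary slackness).
From A_Bᵀ y = c: 5·y_ink + 2·y_paper = 40; 4·y_ink + 6·y_paper = 54.
→ y_ink = 6 and y_paper = 5.
Δz = y_paper·Δb = 5 × (3) = 15, so new z* = 2698 + 15 = 2713.

2713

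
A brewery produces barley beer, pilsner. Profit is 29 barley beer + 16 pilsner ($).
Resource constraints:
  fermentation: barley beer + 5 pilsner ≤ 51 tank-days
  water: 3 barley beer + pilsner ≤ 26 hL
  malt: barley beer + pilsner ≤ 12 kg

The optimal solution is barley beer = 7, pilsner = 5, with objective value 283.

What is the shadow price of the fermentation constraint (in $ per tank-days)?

Binding: water and malt. Non-binding: fermentation (19 unused).
Slack constraints have shadow price 0 (complementary slackness).
Dual feasibility on the basic columns requires 3·y_water + 1·y_malt = 29, 1·y_water + 1·y_malt = 16.
This yields shadow prices y_water = 6.5, y_malt = 9.5.
Shadow price of fermentation = 0.

0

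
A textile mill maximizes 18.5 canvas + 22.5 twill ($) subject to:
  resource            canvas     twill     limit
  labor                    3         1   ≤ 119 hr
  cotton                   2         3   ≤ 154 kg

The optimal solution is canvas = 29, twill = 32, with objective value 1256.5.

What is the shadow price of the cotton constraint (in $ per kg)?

At the optimum: labor uses 119 of 119 (binding); cotton uses 154 of 154 (binding).
The binding rows give the dual system: 3·y_labor + 2·y_cotton = 18.5 and 1·y_labor + 3·y_cotton = 22.5.
→ y_labor = 1.5 and y_cotton = 7.
Shadow price of cotton = 7.

7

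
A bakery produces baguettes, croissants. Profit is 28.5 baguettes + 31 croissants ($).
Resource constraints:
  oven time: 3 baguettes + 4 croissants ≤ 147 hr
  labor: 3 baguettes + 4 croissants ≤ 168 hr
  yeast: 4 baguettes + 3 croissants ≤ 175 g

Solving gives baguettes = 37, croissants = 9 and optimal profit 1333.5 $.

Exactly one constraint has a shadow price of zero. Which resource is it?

labor

oven time: 147/147 (binding)
labor: 147/168 (slack 21)
yeast: 175/175 (binding)
By complementary slackness, a constraint with positive slack has shadow price 0 → labor.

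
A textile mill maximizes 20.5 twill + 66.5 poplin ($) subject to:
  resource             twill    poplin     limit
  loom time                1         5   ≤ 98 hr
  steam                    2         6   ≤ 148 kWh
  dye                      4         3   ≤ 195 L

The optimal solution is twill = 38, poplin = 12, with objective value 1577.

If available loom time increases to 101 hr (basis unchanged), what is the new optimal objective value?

Check each constraint at x*: loom time 98/98 (tight); steam 148/148 (tight); dye 188/195 (slack 7).
Slack constraints have shadow price 0 (complementary slackness).
Dual feasibility on the basic columns requires 1·y_loom time + 2·y_steam = 20.5, 5·y_loom time + 6·y_steam = 66.5.
→ y_loom time = 2.5 and y_steam = 9.
Δz = y_loom time·Δb = 2.5 × (3) = 7.5, so new z* = 1577 + 7.5 = 1584.5.

1584.5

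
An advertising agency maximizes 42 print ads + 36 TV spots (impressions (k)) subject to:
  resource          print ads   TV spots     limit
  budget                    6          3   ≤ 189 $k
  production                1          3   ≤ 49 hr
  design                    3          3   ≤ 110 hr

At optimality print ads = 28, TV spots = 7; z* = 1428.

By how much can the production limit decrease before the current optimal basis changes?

17.5

Binding constraints: budget, production. The basis is B = [[6,3],[1,3]] with det 15.
Per unit decrease in production, x* moves by d = (0.2, -0.4).
The basis stays optimal until TV spots reaches 0; allowable decrease = 17.5 hr.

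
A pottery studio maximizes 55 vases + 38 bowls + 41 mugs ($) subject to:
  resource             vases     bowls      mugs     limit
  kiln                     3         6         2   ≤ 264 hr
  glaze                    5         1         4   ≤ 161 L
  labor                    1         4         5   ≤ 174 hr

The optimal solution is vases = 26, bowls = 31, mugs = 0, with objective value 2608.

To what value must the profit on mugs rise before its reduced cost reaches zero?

At the optimum: kiln uses 264 of 264 (binding); glaze uses 161 of 161 (binding); labor uses 150 of 174 (slack = 24).
Since labor is not tight, its dual is 0.
Dual feasibility on the basic columns requires 3·y_kiln + 5·y_glaze = 55, 6·y_kiln + 1·y_glaze = 38.
Solving: y_kiln = 5, y_glaze = 8.
mugs enters the basis when its profit ≥ yᵀa₃ = 5·2 + 8·4 = 42.

42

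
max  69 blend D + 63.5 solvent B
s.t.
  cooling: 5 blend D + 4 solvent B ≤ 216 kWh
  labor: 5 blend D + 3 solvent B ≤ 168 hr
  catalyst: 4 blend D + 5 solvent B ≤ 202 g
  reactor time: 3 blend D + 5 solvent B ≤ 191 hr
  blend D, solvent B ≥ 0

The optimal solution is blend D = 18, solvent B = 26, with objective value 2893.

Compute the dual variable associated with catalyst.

8.5

At the optimum: cooling uses 194 of 216 (slack = 22); labor uses 168 of 168 (binding); catalyst uses 202 of 202 (binding); reactor time uses 184 of 191 (slack = 7).
By complementary slackness, y = 0 for the non-binding constraints.
Dual feasibility on the basic columns requires 5·y_labor + 4·y_catalyst = 69, 3·y_labor + 5·y_catalyst = 63.5.
→ y_labor = 7 and y_catalyst = 8.5.
Shadow price of catalyst = 8.5.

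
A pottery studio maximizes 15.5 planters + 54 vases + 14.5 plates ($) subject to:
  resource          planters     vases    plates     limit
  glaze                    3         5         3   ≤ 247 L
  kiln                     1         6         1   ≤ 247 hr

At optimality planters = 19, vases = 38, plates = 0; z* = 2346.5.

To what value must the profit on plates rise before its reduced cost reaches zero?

Both glaze and kiln are binding at x*.
The binding rows give the dual system: 3·y_glaze + 1·y_kiln = 15.5 and 5·y_glaze + 6·y_kiln = 54.
→ y_glaze = 3 and y_kiln = 6.5.
plates enters the basis when its profit ≥ yᵀa₃ = 3·3 + 6.5·1 = 15.5.

15.5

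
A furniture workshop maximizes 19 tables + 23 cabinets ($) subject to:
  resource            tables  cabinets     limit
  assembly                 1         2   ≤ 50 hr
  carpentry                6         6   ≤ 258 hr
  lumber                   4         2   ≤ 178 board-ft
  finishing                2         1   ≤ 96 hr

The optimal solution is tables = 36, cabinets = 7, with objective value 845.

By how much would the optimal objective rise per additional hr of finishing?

At the optimum: assembly uses 50 of 50 (binding); carpentry uses 258 of 258 (binding); lumber uses 158 of 178 (slack = 20); finishing uses 79 of 96 (slack = 17).
By complementary slackness, y = 0 for the non-binding constraints.
Dual feasibility on the basic columns requires 1·y_assembly + 6·y_carpentry = 19, 2·y_assembly + 6·y_carpentry = 23.
This yields shadow prices y_assembly = 4, y_carpentry = 2.5.
Shadow price of finishing = 0.

0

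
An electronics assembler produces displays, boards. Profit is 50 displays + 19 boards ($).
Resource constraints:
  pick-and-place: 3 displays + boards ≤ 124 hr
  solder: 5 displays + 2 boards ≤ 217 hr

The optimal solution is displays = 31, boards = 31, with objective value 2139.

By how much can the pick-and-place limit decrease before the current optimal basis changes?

Binding constraints: pick-and-place, solder. The basis is B = [[3,1],[5,2]] with det 1.
Per unit decrease in pick-and-place, x* moves by d = (-2, 5).
The basis stays optimal until displays reaches 0; allowable decrease = 15.5 hr.

15.5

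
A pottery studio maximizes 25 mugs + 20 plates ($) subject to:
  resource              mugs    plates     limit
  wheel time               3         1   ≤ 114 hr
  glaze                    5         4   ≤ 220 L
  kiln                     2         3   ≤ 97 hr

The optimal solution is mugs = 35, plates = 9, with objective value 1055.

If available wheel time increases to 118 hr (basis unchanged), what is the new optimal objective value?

1075

Binding: wheel time and kiln. Non-binding: glaze (9 unused).
Since glaze is not tight, its dual is 0.
The binding rows give the dual system: 3·y_wheel time + 2·y_kiln = 25 and 1·y_wheel time + 3·y_kiln = 20.
This yields shadow prices y_wheel time = 5, y_kiln = 5.
Δz = y_wheel time·Δb = 5 × (4) = 20, so new z* = 1055 + 20 = 1075.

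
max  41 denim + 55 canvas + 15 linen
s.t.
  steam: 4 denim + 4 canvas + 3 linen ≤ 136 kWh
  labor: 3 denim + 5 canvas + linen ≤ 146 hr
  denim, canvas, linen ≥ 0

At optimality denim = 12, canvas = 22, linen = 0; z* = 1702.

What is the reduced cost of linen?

Check each constraint at x*: steam 136/136 (tight); labor 146/146 (tight).
The binding rows give the dual system: 4·y_steam + 3·y_labor = 41 and 4·y_steam + 5·y_labor = 55.
Solving: y_steam = 5, y_labor = 7.
Reduced cost of linen: c₃ − yᵀa₃ = 15 − (5·3 + 7·1) = 15 − 22 = -7.

-7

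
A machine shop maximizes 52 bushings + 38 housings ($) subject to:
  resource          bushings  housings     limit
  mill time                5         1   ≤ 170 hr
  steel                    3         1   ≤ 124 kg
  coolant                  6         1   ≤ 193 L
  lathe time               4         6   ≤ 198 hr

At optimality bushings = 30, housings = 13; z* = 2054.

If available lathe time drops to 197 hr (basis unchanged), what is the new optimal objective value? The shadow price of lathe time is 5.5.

Δb = -1, so new z* = 2054 + (5.5)·(-1) = 2054 − 5.5 = 2048.5.

2048.5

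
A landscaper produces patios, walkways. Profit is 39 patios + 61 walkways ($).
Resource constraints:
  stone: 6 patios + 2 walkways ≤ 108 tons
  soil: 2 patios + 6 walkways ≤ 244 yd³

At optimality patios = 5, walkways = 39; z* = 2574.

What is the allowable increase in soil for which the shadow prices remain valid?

Binding constraints: stone, soil. The basis is B = [[6,2],[2,6]] with det 32.
Per unit increase in soil, x* moves by d = (-0.0625, 0.1875).
The basis stays optimal until patios reaches 0; allowable increase = 80 yd³.

80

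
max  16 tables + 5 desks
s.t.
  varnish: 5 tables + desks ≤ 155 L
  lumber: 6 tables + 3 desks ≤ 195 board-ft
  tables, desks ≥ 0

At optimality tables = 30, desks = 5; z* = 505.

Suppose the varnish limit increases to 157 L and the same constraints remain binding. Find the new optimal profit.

Check each constraint at x*: varnish 155/155 (tight); lumber 195/195 (tight).
From A_Bᵀ y = c: 5·y_varnish + 6·y_lumber = 16; 1·y_varnish + 3·y_lumber = 5.
→ y_varnish = 2 and y_lumber = 1.
Δz = y_varnish·Δb = 2 × (2) = 4, so new z* = 505 + 4 = 509.

509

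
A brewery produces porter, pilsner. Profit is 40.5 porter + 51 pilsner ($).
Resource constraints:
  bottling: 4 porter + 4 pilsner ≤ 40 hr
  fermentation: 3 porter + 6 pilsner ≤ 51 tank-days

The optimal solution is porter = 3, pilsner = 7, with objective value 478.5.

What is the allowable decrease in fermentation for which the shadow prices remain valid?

Binding constraints: bottling, fermentation. The basis is B = [[4,4],[3,6]] with det 12.
Per unit decrease in fermentation, x* moves by d = (0.3333, -0.3333).
The basis stays optimal until pilsner reaches 0; allowable decrease = 21 tank-days.

21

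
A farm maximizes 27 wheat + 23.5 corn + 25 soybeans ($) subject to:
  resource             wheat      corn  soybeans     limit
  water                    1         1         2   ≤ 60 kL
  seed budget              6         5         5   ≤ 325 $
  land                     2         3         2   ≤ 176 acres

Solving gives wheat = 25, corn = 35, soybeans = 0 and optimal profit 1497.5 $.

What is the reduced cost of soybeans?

Check each constraint at x*: water 60/60 (tight); seed budget 325/325 (tight); land 155/176 (slack 21).
By complementary slackness, y = 0 for the non-binding constraint.
From A_Bᵀ y = c: 1·y_water + 6·y_seed budget = 27; 1·y_water + 5·y_seed budget = 23.5.
Solving: y_water = 6, y_seed budget = 3.5.
Reduced cost of soybeans: c₃ − yᵀa₃ = 25 − (6·2 + 3.5·5) = 25 − 29.5 = -4.5.

-4.5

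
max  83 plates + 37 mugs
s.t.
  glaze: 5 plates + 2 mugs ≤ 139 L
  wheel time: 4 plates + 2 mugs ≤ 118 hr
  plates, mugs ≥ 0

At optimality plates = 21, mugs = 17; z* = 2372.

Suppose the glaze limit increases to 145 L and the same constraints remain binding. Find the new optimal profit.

2426

Check each constraint at x*: glaze 139/139 (tight); wheel time 118/118 (tight).
The binding rows give the dual system: 5·y_glaze + 4·y_wheel time = 83 and 2·y_glaze + 2·y_wheel time = 37.
Solving: y_glaze = 9, y_wheel time = 9.5.
Δz = y_glaze·Δb = 9 × (6) = 54, so new z* = 2372 + 54 = 2426.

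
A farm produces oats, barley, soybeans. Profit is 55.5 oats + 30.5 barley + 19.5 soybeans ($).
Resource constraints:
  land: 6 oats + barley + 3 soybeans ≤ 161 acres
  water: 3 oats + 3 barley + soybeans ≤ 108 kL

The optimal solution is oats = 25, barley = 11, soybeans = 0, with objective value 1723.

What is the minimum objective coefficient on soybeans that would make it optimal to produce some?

At the optimum: land uses 161 of 161 (binding); water uses 108 of 108 (binding).
Dual feasibility on the basic columns requires 6·y_land + 3·y_water = 55.5, 1·y_land + 3·y_water = 30.5.
This yields shadow prices y_land = 5, y_water = 8.5.
soybeans enters the basis when its profit ≥ yᵀa₃ = 5·3 + 8.5·1 = 23.5.

23.5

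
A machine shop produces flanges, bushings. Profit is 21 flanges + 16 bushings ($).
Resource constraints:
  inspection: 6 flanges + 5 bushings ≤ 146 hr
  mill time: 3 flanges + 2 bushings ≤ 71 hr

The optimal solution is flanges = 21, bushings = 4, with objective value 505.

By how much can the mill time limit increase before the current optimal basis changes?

Binding constraints: inspection, mill time. The basis is B = [[6,5],[3,2]] with det -3.
Per unit increase in mill time, x* moves by d = (1.6667, -2).
The basis stays optimal until bushings reaches 0; allowable increase = 2 hr.

2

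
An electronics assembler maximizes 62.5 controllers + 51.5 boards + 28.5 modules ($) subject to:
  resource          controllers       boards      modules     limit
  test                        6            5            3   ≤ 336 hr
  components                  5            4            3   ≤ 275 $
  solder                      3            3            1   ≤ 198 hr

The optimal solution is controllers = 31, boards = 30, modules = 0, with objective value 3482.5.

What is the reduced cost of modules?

-4.5

Binding: test and components. Non-binding: solder (15 unused).
Since solder is not tight, its dual is 0.
From A_Bᵀ y = c: 6·y_test + 5·y_components = 62.5; 5·y_test + 4·y_components = 51.5.
→ y_test = 7.5 and y_components = 3.5.
Reduced cost of modules: c₃ − yᵀa₃ = 28.5 − (7.5·3 + 3.5·3) = 28.5 − 33 = -4.5.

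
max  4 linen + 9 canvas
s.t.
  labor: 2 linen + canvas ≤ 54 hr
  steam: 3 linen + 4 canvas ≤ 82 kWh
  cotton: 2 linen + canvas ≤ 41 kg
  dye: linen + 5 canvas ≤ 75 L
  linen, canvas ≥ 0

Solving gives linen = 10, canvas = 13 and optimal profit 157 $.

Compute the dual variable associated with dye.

1

Check each constraint at x*: labor 33/54 (slack 21); steam 82/82 (tight); cotton 33/41 (slack 8); dye 75/75 (tight).
By complementary slackness, y = 0 for the non-binding constraints.
Dual feasibility on the basic columns requires 3·y_steam + 1·y_dye = 4, 4·y_steam + 5·y_dye = 9.
→ y_steam = 1 and y_dye = 1.
Shadow price of dye = 1.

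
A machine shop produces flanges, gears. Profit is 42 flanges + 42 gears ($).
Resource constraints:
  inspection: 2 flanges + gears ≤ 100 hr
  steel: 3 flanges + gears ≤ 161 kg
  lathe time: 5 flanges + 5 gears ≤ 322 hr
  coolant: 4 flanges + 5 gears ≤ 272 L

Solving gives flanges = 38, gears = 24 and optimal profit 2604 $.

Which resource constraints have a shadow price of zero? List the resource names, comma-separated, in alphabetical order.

inspection: 100/100 (binding)
steel: 138/161 (slack 23)
lathe time: 310/322 (slack 12)
coolant: 272/272 (binding)
By complementary slackness, a constraint with positive slack has shadow price 0 → lathe time, steel.

lathe time, steel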